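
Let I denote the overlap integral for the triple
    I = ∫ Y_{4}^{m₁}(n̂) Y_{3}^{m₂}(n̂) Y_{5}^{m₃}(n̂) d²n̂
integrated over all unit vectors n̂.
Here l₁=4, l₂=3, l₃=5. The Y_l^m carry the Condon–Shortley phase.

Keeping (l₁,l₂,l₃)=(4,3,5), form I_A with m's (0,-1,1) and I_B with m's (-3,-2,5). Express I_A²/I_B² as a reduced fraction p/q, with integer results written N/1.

l's match ⇒ only the (l;m) 3-j factors differ between A and B.
A: triangle coeff Δ(4,3,5) = 1/180180; Σ_t [0,2]: t=0:+1/384 t=1:−1/216 t=2:+1/2304 = -11/6912; (3j)²=11/1638 [(4 3 5; 0 -1 1)], sign=-1
B: triangle coeff Δ(4,3,5) = 1/180180; Σ_t [1,1]: t=1:−1/17280 = -1/17280; (3j)²=35/858 [(4 3 5; -3 -2 5)], sign=-1
I_A²/I_B² = (11/1638)/(35/858) = 121/735

121/735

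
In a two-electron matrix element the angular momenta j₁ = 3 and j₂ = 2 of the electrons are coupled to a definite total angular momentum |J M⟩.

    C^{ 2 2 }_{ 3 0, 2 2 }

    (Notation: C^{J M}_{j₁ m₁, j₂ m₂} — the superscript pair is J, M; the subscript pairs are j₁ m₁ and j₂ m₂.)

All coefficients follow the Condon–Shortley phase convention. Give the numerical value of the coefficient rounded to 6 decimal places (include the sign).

-0.267261

triangle: 3!×3!×1!/8! = 36/40320
(j±m)!: 3!×3!×4!×0!×4!×0! = 20736
prefactor² = (2J+1)×Δ×N² = 648/7
  k=3: −1/(3!×0!×0!×1!×3!×0!) = -1/36
Σ = -1/36  ⇒  CG² = 648/7×(-1/36)² = 1/14
CG = −√(1/14) = -0.267261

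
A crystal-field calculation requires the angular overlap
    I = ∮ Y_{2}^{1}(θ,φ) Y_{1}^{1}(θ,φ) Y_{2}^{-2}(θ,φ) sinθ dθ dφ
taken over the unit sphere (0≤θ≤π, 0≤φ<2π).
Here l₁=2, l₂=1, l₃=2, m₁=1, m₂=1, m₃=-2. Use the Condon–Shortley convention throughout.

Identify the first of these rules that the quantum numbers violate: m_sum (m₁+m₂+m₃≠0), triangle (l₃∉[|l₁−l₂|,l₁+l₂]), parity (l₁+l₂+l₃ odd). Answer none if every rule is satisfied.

Σmᵢ = 0  ✓
l₃∈[|l₁−l₂|,l₁+l₂]=[1,3], have l₃=2  ✓
Σlᵢ = 5 ⇒ odd  ✗

parity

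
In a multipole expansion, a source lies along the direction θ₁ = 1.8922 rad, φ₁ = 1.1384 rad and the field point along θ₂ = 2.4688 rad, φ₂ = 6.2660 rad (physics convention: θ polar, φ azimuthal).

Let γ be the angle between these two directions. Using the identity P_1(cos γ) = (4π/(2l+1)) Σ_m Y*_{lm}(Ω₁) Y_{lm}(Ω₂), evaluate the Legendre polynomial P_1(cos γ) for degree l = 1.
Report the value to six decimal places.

Expand P_1 via completeness: Σ_{m} conj(Y_{1,m}) at Ω₁ times Y_{1,m} at Ω₂ —
  m=-1: Y*=+0.137365+0.297633i  Y=+0.215271+0.003700i  product +0.028469+0.064580i
  m=+0: Y*=-0.154349-0.000000i  Y=-0.382128+0.000000i  product +0.058981+0.000000i
  m=+1: Y*=-0.137365+0.297633i  Y=-0.215271+0.003700i  product +0.028469-0.064580i
Accumulated sum +0.115920+0.000000i; after 4π/(2l+1) scaling, +0.485564+0.000000i ⇒ P_1 = 0.485564

0.485564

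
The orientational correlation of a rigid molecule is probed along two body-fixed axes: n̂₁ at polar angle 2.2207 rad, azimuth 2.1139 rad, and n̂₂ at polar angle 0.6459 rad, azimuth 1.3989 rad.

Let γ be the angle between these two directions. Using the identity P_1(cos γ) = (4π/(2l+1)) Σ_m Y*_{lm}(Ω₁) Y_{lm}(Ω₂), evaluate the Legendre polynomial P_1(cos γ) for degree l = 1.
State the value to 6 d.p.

-0.121366

Addition theorem: P_1(cos γ) = (4π/3) Σ_m Y*_{lm}(Ω₁) Y_{lm}(Ω₂), m = −1…1:
  [-1]  conj(Y_{1,-1})(Ω₁) = (-0.142151, 0.235483) ; Y_{1,-1}(Ω₂) = (0.035572, -0.204894) ; Δ = (0.043193, 0.037502)
  [+0]  conj(Y_{1,0})(Ω₁) = (-0.295658, -0.000000) ; Y_{1,0}(Ω₂) = (0.390178, 0.000000) ; Δ = (-0.115359, -0.000000)
  [+1]  conj(Y_{1,1})(Ω₁) = (0.142151, 0.235483) ; Y_{1,1}(Ω₂) = (-0.035572, -0.204894) ; Δ = (0.043193, -0.037502)
Total Σ_m = (-0.028974, 0.000000). Multiply by 4.188790: (-0.121366, 0.000000). P_1(cos γ) = -0.121366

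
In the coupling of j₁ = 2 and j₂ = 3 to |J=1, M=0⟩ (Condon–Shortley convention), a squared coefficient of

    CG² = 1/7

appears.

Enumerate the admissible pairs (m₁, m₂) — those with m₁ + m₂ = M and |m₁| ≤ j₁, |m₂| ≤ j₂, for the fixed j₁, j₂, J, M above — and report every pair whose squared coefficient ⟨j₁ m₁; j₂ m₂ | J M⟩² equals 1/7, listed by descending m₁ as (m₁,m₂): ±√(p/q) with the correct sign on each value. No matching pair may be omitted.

(2,-2): +√(1/7); (-2,2): +√(1/7)

Admissible pairs with m₁+m₂ = M = 0: (-2,2), (-1,1), (0,0), (1,-1), (2,-2)
  (m₁,m₂)=(2,-2): CG² = 1/7, CG = +√(1/7)   ← matches the target
  (m₁,m₂)=(1,-1): CG² = 8/35, CG = −√(8/35)
  (m₁,m₂)=(0,0): CG² = 9/35, CG = +√(9/35)
  (m₁,m₂)=(-1,1): CG² = 8/35, CG = −√(8/35)
  (m₁,m₂)=(-2,2): CG² = 1/7, CG = +√(1/7)   ← matches the target
Pairs with CG² = 1/7: (2,-2): +√(1/7); (-2,2): +√(1/7)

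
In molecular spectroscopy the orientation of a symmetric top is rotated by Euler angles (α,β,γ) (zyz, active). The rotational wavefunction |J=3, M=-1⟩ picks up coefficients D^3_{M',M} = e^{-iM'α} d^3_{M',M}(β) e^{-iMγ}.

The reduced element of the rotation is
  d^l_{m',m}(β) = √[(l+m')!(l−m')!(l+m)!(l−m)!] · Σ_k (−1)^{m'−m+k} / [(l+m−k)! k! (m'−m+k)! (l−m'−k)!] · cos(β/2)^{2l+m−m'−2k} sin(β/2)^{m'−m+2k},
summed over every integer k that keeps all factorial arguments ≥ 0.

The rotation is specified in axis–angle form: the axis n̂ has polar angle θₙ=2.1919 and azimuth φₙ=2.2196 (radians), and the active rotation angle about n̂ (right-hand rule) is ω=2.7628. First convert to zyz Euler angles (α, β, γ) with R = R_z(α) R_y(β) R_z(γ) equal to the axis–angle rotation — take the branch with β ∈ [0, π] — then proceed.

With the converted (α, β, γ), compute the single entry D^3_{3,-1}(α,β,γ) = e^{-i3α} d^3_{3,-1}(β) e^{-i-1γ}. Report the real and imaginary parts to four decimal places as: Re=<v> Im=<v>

Re=0.5684 Im=-0.0513

Axis–angle → zyz. n̂ = (sinθₙcosφₙ, sinθₙsinφₙ, cosθₙ) = (-0.491385, +0.647993, -0.581933), ω = 2.7628.
R = I cosω + sinω [n̂]ₓ + (1−cosω) n̂n̂ᵀ gives
  R = [-0.463310, -0.399058, +0.791263; -0.829454, -0.119088, -0.545732; +0.312008, -0.909159, -0.275826]
β = atan2(√(R₁₃²+R₂₃²), R₃₃) = 1.850245; α = atan2(R₂₃, R₁₃) mod 2π = 5.679407; γ = atan2(R₃₂, −R₃₁) mod 2π = 4.381800
Split into d^3_{3,-1}(β=1.8502) × two z-phases.
Half-angle: c=0.601737, s=0.798694. N=√(720·1·2·24)=185.903201
k∈{0} keeps every argument non-negative
  k=0: (−1)^4·185.9032/(48)·0.6017^2·0.7987^4 = +0.570665
d^3_{3,-1}(1.8502) = +0.570665
Attach z-rotation phases: D = e^{-i(3)(5.6794)}·(+0.570665)·e^{-i(-1)(4.3818)} = +0.568353-0.051319i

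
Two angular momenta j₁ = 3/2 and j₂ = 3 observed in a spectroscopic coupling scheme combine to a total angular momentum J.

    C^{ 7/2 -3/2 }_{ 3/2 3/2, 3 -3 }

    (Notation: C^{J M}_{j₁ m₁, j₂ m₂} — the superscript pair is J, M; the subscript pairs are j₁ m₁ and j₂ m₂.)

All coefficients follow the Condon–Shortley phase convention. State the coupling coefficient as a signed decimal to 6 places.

+√(2/21) ≈ +0.308607

√[8·1!2!5!/9! · 3!0!0!6!2!5!] = √(38400/7)
  +(−1)^0/∏(0,1,0,0,2,5)! = 1/240  (running 1/240)
⟨..|..⟩ = √(38400/7)·(1/240) = +0.308607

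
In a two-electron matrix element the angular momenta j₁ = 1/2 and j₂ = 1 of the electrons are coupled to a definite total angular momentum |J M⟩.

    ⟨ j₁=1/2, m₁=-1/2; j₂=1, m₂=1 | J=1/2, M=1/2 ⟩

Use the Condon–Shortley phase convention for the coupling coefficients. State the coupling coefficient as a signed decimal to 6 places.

j₁+j₂−J=1  J+j₁−j₂=0  J−j₁+j₂=1  j₁+j₂+J+1=3
(j₁±m₁, j₂±m₂, J±M) = (0,1,2,0,1,0)
P² = 2/3
sum k=1..1:
  [1] −1/1 = -1
S = -1
C² = P²·S² = 2/3 ; C = -0.816497

−√(2/3) = -0.816497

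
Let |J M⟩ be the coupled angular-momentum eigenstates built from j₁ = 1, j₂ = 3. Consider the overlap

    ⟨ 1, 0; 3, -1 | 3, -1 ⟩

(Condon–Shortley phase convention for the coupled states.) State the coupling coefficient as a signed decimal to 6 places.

+0.288675

√[7·1!1!5!/8! · 1!1!2!4!2!4!] = √(48)
  +(−1)^0/∏(0,1,1,2,0,3)! = 1/12  (running 1/12)
  +(−1)^1/∏(1,0,0,1,1,4)! = -1/24  (running 1/24)
⟨..|..⟩ = √(48)·(1/24) = +0.288675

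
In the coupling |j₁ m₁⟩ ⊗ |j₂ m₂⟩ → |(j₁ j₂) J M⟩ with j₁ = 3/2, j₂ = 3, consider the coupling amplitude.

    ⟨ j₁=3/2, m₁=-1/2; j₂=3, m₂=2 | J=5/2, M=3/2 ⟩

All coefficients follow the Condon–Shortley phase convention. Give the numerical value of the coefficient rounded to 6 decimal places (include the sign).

triangle: 2!*1!*4!/8! = 48/40320
(j±m)!: 1!*2!*5!*1!*4!*1! = 5760
prefactor² = (2J+1)*Δ*N² = 288/7
  k=1: −1/(1!*1!*1!*4!*0!*0!) = -1/24
  k=2: +1/(2!*0!*0!*3!*1!*1!) = 1/12
Σ = 1/24  ⇒  CG² = 288/7*(1/24)² = 1/14
CG = +√(1/14) = +0.267261

+√(1/14) ≈ +0.267261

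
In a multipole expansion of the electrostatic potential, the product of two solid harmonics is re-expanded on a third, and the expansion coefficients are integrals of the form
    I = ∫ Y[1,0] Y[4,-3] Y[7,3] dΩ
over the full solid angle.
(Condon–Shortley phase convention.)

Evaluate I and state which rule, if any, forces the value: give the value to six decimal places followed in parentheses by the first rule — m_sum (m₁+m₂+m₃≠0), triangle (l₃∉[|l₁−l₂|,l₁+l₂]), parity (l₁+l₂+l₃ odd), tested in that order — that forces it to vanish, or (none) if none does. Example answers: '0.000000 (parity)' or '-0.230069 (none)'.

l₃=7 ∉ [3,5] — triangle fails ⇒ I = 0

0.000000 (triangle)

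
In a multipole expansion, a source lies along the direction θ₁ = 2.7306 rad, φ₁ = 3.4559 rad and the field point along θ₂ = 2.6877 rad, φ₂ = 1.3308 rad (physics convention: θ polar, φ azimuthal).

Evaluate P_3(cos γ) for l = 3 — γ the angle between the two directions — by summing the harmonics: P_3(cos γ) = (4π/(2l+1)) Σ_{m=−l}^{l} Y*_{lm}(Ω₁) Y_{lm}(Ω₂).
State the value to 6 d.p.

Expand P_3 via completeness: Σ_{m} conj(Y_{3,m}) at Ω₁ times Y_{3,m} at Ω₂ —
  term(m=-3) = (0.000932, 0.000086)   from Y*(Ω₁)=(-0.015629, -0.021532), Y(Ω₂)=(-0.023191, 0.026442)
  term(m=-2) = (-0.011775, -0.023636)   from Y*(Ω₁)=(-0.120955, -0.087934), Y(Ω₂)=(0.156632, 0.081543)
  term(m=-1) = (-0.093701, 0.151364)   from Y*(Ω₁)=(-0.393169, -0.127813), Y(Ω₂)=(0.102353, -0.418259)
  term(m=+0) = (0.143246, 0.000000)   from Y*(Ω₁)=(-0.411177, -0.000000), Y(Ω₂)=(-0.348381, 0.000000)
  term(m=+1) = (-0.093701, -0.151364)   from Y*(Ω₁)=(0.393169, -0.127813), Y(Ω₂)=(-0.102353, -0.418259)
  term(m=+2) = (-0.011775, 0.023636)   from Y*(Ω₁)=(-0.120955, 0.087934), Y(Ω₂)=(0.156632, -0.081543)
  term(m=+3) = (0.000932, -0.000086)   from Y*(Ω₁)=(0.015629, -0.021532), Y(Ω₂)=(0.023191, 0.026442)
Σ over m = (-0.065842, 0.000000); ×(4π/7) → (-0.118199, 0.000000). Real part: -0.118199

-0.118199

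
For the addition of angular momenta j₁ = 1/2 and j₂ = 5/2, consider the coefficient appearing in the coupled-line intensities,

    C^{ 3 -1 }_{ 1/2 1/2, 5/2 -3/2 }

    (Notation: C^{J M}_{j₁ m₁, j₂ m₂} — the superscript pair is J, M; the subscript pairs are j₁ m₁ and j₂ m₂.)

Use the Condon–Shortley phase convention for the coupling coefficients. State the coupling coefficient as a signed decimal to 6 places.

triangle: 0!×1!×5!/7! = 120/5040
(j±m)!: 1!×0!×1!×4!×2!×4! = 1152
prefactor² = (2J+1)×Δ×N² = 192
  k=0: +1/(0!×0!×0!×1!×1!×4!) = 1/24
Σ = 1/24  ⇒  CG² = 192×(1/24)² = 1/3
CG = +√(1/3) = +0.577350

+√(1/3) = +0.577350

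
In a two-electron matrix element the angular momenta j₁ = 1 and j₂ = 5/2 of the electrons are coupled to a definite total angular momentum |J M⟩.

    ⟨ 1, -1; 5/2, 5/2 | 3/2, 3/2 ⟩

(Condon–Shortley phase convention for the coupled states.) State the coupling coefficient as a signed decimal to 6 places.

triangle: 2!·0!·3!/6! = 12/720
(j±m)!: 0!·2!·5!·0!·3!·0! = 1440
prefactor² = (2J+1)·Δ·N² = 96
  k=2: +1/(2!·0!·0!·3!·0!·0!) = 1/12
Σ = 1/12  ⇒  CG² = 96·(1/12)² = 2/3
CG = +√(2/3) = +0.816497

+0.816497  (= +√(2/3))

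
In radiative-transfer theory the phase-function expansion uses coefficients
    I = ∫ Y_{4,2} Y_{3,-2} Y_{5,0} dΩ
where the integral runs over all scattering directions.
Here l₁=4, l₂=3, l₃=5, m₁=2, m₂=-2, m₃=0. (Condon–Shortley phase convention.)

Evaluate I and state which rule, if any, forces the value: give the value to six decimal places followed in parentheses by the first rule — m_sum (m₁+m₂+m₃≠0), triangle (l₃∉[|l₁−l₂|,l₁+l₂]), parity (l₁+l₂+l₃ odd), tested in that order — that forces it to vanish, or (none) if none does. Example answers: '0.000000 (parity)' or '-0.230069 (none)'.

m-sum 0 ✓  L=12 even ✓  1≤5≤7 ✓
Π(2lᵢ+1) = 9×7×11 = 693
triangle coeff Δ(4,3,5) = 1/180180
Σ_t [0,2]: t=0:+1/576 t=1:−1/144 t=2:+1/576 = -1/288
(3j)²=20/1001 [(4 3 5; 0 0 0)], sign=+1
Σ_t [0,1]: t=0:+1/576 t=1:−1/2880 = 1/720
(3j)²=80/3003 [(4 3 5; 2 -2 0)], sign=-1
⇒ 4πI² = 4800/13013
I = (-1)√(4800/13013/(4π)) = -0.17132746
No selection rule forces the value: the integral is nonzero (none).

-0.171327 (none)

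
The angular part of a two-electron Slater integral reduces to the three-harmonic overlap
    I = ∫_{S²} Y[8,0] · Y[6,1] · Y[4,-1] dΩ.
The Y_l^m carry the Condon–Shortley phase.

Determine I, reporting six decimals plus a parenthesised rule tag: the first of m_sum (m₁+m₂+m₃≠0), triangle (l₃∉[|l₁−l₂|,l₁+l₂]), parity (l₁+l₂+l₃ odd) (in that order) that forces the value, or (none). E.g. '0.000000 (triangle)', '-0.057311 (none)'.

Rules hold: Σm=0, L=18 even, 2≤4≤14.
N = 17·13·9 = 1989
Δ = 10!·6!·2!/19! = 1/23279256
Racah Σ t=4..6: t=4:+1/1658880 t=5:−1/518400 t=6:+1/1658880 = -1/1382400
⇒ 3j(8 6 4; 0 0 0)² = 504/46189, sgn -1
Racah Σ t=5..7: t=5:−1/1036800 t=6:+1/829440 t=7:−1/7257600 = 1/9676800
⇒ 3j(8 6 4; 0 1 -1)² = 15/46189, sgn -1
4πI² = N·(3j₀)²·(3jₘ)² = 68040/9653501
I = +1·√(0.00704822/4π) = 0.02368290
No selection rule forces the value: the integral is nonzero (none).

0.023683 (none)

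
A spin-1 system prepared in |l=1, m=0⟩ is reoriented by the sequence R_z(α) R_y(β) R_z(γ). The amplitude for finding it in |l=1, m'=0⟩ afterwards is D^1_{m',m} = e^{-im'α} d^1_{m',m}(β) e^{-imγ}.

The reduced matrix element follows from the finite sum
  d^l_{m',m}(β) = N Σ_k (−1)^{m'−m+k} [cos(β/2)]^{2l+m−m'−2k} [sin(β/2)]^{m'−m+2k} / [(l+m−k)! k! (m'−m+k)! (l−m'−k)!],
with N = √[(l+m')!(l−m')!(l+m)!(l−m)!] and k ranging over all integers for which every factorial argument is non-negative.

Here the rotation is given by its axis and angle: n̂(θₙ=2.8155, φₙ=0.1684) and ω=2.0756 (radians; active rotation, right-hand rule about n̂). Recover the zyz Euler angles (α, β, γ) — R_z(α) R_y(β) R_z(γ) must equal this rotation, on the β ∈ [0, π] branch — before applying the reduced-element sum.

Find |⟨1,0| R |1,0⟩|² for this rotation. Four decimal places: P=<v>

P=0.7187

Axis–angle → zyz. n̂ = (sinθₙcosφₙ, sinθₙsinφₙ, cosθₙ) = (+0.315813, +0.053691, -0.947301), ω = 2.0756.
R = I cosω + sinω [n̂]ₓ + (1−cosω) n̂n̂ᵀ gives
  R = [-0.335661, +0.854301, -0.396864; -0.803987, -0.479359, -0.351882; -0.490853, +0.200961, +0.847749]
β = atan2(√(R₁₃²+R₂₃²), R₃₃) = 0.559070; α = atan2(R₂₃, R₁₃) mod 2π = 3.866985; γ = atan2(R₃₂, −R₃₁) mod 2π = 0.388593
First d^1_{0,0}(β=0.5591), then the phase factors e^{-i(0)α} and e^{-i(0)γ}:
With c≡cos(β/2)=0.961184 and s≡sin(β/2)=0.275909, N=[1·1·1·1]^{1/2}=1.000000
The bounds max(0,m−m')=0 and min(l+m,l−m')=1 give 2 terms
  k=0: (−1)^0·1.0000/(1)·0.9612^2·0.2759^0 = +0.923874
  k=1: (−1)^1·1.0000/(1)·0.9612^0·0.2759^2 = -0.076126
d^1_{0,0}(0.5591) = +0.923874 -0.076126 = +0.847749
|D^1_{0,0}|² = |d^1_{0,0}(β)|² = (+0.847749)² = 0.718678 (the z-rotation phases have unit modulus)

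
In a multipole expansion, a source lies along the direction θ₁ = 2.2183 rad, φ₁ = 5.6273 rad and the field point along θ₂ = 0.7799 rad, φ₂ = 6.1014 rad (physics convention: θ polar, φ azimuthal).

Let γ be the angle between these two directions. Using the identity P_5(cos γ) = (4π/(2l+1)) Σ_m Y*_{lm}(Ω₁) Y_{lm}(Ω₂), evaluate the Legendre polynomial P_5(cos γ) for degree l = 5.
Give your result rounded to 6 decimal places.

Addition theorem: P_5(cos γ) = (4π/11) Σ_m Y*_{lm}(Ω₁) Y_{lm}(Ω₂), m = −5…5:
  [-5]  conj(Y_{5,-5})(Ω₁) = -0.148391+0.020584i ; Y_{5,-5}(Ω₂) = +0.049051+0.062958i ; Δ = -0.008575-0.008333i
  [-4]  conj(Y_{5,-4})(Ω₁) = +0.311270+0.177417i ; Y_{5,-4}(Ω₂) = +0.190635+0.169624i ; Δ = +0.029245+0.086621i
  [-3]  conj(Y_{5,-3})(Ω₁) = -0.154324-0.368230i ; Y_{5,-3}(Ω₂) = +0.365056+0.221492i ; Δ = +0.025223-0.168606i
  [-2]  conj(Y_{5,-2})(Ω₁) = -0.015248+0.057545i ; Y_{5,-2}(Ω₂) = +0.287637+0.109442i ; Δ = -0.010684+0.014883i
  [-1]  conj(Y_{5,-1})(Ω₁) = -0.265974+0.204676i ; Y_{5,-1}(Ω₂) = -0.157469-0.028945i ; Δ = +0.047807-0.024532i
  [+0]  conj(Y_{5,0})(Ω₁) = +0.150192-0.000000i ; Y_{5,0}(Ω₂) = -0.356428+0.000000i ; Δ = -0.053533+0.000000i
  [+1]  conj(Y_{5,1})(Ω₁) = +0.265974+0.204676i ; Y_{5,1}(Ω₂) = +0.157469-0.028945i ; Δ = +0.047807+0.024532i
  [+2]  conj(Y_{5,2})(Ω₁) = -0.015248-0.057545i ; Y_{5,2}(Ω₂) = +0.287637-0.109442i ; Δ = -0.010684-0.014883i
  [+3]  conj(Y_{5,3})(Ω₁) = +0.154324-0.368230i ; Y_{5,3}(Ω₂) = -0.365056+0.221492i ; Δ = +0.025223+0.168606i
  [+4]  conj(Y_{5,4})(Ω₁) = +0.311270-0.177417i ; Y_{5,4}(Ω₂) = +0.190635-0.169624i ; Δ = +0.029245-0.086621i
  [+5]  conj(Y_{5,5})(Ω₁) = +0.148391+0.020584i ; Y_{5,5}(Ω₂) = -0.049051+0.062958i ; Δ = -0.008575+0.008333i
Σ over m = +0.112500+0.000000i; ×(4π/11) → +0.128520+0.000000i. Real part: 0.128520

0.128520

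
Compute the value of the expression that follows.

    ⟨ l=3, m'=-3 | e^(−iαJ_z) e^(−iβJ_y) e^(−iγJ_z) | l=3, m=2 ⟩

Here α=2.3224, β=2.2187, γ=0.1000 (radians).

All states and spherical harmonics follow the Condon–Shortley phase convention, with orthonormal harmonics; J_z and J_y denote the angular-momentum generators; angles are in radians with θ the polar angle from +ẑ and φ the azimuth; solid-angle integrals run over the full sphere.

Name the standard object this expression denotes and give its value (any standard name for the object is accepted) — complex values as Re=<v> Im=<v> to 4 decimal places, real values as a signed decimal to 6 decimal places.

Wigner D-matrix element, Re=0.5556 Im=0.2921

This is a Wigner D-matrix element — the rotation-matrix element ⟨l m'| R(α,β,γ) |l m⟩ in the angular-momentum basis.
Split into d^3_{-3,2}(β=2.2187) × two z-phases.
c=cos(2.218700/2)=0.445244, s=sin(2.218700/2)=0.895409; N=√[1·720·120·1]=293.938769
The bounds max(0,m−m')=5 and min(l+m,l−m')=5 give 1 term
  k=5: (−1)^0·293.9388/(120)·0.4452^1·0.8954^5 = +0.627743
d^3_{-3,2}(2.2187) = +0.627743
D = (+0.775042+0.631910i)·(+0.627743)·(+0.980067-0.198669i) = +0.555636+0.292112i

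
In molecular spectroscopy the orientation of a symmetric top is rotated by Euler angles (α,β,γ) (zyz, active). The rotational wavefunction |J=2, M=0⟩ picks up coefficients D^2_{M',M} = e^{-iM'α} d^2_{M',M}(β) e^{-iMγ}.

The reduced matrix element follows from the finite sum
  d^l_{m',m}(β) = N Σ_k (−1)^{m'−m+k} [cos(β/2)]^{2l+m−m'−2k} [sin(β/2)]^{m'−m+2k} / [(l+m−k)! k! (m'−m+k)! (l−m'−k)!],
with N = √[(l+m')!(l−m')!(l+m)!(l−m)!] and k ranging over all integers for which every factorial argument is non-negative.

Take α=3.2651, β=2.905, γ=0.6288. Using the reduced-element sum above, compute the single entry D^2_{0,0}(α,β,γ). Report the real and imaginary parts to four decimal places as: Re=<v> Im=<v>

Re=0.9176 Im=0.0000

First d^2_{0,0}(β=2.9050), then the phase factors e^{-i(0)α} and e^{-i(0)γ}:
With c≡cos(β/2)=0.118021 and s≡sin(β/2)=0.993011, N=[2·2·2·2]^{1/2}=4.000000
The bounds max(0,m−m')=0 and min(l+m,l−m')=2 give 3 terms
  k=0: (−1)^0·4.0000/(4)·0.1180^4·0.9930^0 = +0.000194
  k=1: (−1)^1·4.0000/(1)·0.1180^2·0.9930^2 = -0.054939
  k=2: (−1)^2·4.0000/(4)·0.1180^0·0.9930^4 = +0.972336
d^2_{0,0}(2.9050) = +0.000194 -0.054939 +0.972336 = +0.917591
Attach z-rotation phases: D = e^{-i(0)(3.2651)}·(+0.917591)·e^{-i(0)(0.6288)} = +0.917591+0.000000i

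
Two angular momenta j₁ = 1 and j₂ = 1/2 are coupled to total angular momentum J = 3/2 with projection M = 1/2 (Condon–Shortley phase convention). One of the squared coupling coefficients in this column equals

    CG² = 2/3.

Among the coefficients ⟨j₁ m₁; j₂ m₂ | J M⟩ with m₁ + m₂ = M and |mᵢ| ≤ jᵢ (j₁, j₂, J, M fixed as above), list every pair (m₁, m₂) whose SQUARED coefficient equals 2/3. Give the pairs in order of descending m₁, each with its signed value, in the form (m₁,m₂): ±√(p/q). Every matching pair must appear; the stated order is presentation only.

Admissible pairs with m₁+m₂ = M = 1/2: (0,1/2), (1,-1/2)
  (m₁,m₂)=(1,-1/2): CG² = 1/3, CG = +√(1/3)
  (m₁,m₂)=(0,1/2): CG² = 2/3, CG = +√(2/3)   ← matches the target
Pairs with CG² = 2/3: (0,1/2): +√(2/3)

(0,1/2): +√(2/3)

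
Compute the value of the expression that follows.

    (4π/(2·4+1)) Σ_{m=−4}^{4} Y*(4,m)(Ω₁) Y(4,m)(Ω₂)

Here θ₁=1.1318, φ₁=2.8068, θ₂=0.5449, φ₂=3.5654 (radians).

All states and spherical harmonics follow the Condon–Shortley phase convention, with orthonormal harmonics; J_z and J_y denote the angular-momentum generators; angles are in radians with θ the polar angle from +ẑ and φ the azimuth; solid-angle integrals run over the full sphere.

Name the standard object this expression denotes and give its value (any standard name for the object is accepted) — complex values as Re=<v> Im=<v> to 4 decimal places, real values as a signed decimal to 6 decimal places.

Legendre polynomial (addition theorem), -0.408897

This sum is the spherical-harmonic addition theorem: it equals the Legendre polynomial P_l(cos γ) of the angle γ between the two directions.
Expand P_4 via completeness: Σ_{m} conj(Y_{4,m}) at Ω₁ times Y_{4,m} at Ω₂ —
  m=-4: Y*=0.06820 - 0.28915j  Y=-0.00396 - 0.03170j  product -0.00944 - 0.00102j
  m=-3: Y*=-0.21173 + 0.33294j  Y=-0.04396 + 0.14243j  product -0.03811 - 0.04479j
  m=-2: Y*=0.05686 - 0.04501j  Y=0.24501 - 0.27756j  product 0.00144 - 0.02681j
  m=-1: Y*=0.29833 - 0.10379j  Y=-0.40511 + 0.18276j  product -0.10189 + 0.09657j
  m=+0: Y*=-0.13512 + 0.00000j  Y=-0.02331 + 0.00000j  product 0.00315 + 0.00000j
  m=+1: Y*=-0.29833 - 0.10379j  Y=0.40511 + 0.18276j  product -0.10189 - 0.09657j
  m=+2: Y*=0.05686 + 0.04501j  Y=0.24501 + 0.27756j  product 0.00144 + 0.02681j
  m=+3: Y*=0.21173 + 0.33294j  Y=0.04396 + 0.14243j  product -0.03811 + 0.04479j
  m=+4: Y*=0.06820 + 0.28915j  Y=-0.00396 + 0.03170j  product -0.00944 + 0.00102j
Σ over m = -0.29285 - 0.00000j; ×(4π/9) → -0.40890 - 0.00000j. Real part: -0.408897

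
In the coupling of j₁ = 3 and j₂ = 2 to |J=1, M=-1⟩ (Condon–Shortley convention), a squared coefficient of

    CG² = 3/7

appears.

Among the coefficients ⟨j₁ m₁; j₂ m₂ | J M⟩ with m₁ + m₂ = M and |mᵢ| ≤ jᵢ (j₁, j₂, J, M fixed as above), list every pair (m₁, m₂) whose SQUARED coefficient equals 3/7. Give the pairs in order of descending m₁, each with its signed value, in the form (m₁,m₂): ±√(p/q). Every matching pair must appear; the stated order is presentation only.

(-3,2): +√(3/7)

Admissible pairs with m₁+m₂ = M = -1: (-3,2), (-2,1), (-1,0), (0,-1), (1,-2)
  (m₁,m₂)=(1,-2): CG² = 1/35, CG = +√(1/35)
  (m₁,m₂)=(0,-1): CG² = 3/35, CG = −√(3/35)
  (m₁,m₂)=(-1,0): CG² = 6/35, CG = +√(6/35)
  (m₁,m₂)=(-2,1): CG² = 2/7, CG = −√(2/7)
  (m₁,m₂)=(-3,2): CG² = 3/7, CG = +√(3/7)   ← matches the target
Pairs with CG² = 3/7: (-3,2): +√(3/7)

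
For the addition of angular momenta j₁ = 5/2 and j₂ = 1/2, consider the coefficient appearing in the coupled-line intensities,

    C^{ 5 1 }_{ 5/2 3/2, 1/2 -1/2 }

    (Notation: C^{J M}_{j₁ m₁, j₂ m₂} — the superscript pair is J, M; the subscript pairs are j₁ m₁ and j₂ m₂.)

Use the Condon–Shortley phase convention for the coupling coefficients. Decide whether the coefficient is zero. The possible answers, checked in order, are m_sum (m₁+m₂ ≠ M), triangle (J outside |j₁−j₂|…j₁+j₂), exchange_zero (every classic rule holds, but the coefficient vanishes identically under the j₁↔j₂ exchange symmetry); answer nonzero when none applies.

m-sum: m₁+m₂ = 3/2+(-1/2) = 1, M = 1  ✓
triangle: need |j₁−j₂| ≤ J ≤ j₁+j₂, i.e. J ∈ [2, 3]; J = 5 is outside ✗ ⇒ coefficient is 0

triangle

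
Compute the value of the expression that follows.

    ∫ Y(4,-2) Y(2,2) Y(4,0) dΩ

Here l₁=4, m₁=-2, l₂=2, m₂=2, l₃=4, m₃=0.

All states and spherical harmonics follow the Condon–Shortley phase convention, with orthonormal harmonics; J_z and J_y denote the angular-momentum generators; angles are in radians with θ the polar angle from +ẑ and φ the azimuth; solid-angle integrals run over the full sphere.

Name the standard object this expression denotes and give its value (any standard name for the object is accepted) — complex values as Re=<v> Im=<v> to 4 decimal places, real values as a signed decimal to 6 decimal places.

This is a Gaunt coefficient — the integral of a triple product of spherical harmonics over the sphere.
Checks pass: Σm=0; 10 even; l₃=4∈[2,6].
(2·4+1)(2·2+1)(2·4+1) = 405
Δ: 2! 6! 2! / 11! → 1/13860
sum: t=0:+1/192 t=1:−1/36 t=2:+1/192 = -5/288
3j²(4 2 4; 0 0 0) = Δ·Π!·Σ² = 20/693  (sign -1)
sum: t=2:+1/192 = 1/192
3j²(4 2 4; -2 2 0) = Δ·Π!·Σ² = 3/77  (sign +1)
combine: 4πI² = 405·20/693·3/77 = 2700/5929
take √, sign -1: I = -0.19036462

Gaunt coefficient, -0.190365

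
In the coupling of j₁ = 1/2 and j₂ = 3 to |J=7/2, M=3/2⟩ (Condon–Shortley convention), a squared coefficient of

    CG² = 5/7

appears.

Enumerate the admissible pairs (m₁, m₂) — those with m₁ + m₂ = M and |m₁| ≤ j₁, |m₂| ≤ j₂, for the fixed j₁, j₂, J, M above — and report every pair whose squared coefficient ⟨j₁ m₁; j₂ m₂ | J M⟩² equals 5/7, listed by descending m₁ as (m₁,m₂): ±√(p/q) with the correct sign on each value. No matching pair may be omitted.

(1/2,1): +√(5/7)

Admissible pairs with m₁+m₂ = M = 3/2: (-1/2,2), (1/2,1)
  (m₁,m₂)=(1/2,1): CG² = 5/7, CG = +√(5/7)   ← matches the target
  (m₁,m₂)=(-1/2,2): CG² = 2/7, CG = +√(2/7)
Pairs with CG² = 5/7: (1/2,1): +√(5/7)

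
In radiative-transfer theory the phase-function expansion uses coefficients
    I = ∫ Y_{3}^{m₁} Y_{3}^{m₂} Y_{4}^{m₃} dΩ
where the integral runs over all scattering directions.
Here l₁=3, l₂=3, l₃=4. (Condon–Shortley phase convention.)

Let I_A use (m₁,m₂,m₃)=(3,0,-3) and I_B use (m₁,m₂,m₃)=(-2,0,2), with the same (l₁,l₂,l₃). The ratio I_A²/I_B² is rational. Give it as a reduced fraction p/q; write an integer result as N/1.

21/1

l's match ⇒ only the (l;m) 3-j factors differ between A and B.
A: triangle coeff Δ(3,3,4) = 1/34650; Σ_t [0,0]: t=0:+1/288 = 1/288; (3j)²=1/22 [(3 3 4; 3 0 -3)], sign=-1
B: triangle coeff Δ(3,3,4) = 1/34650; Σ_t [1,2]: t=1:−1/96 t=2:+1/72 = 1/288; (3j)²=1/462 [(3 3 4; -2 0 2)], sign=+1
I_A²/I_B² = (1/22)/(1/462) = 21/1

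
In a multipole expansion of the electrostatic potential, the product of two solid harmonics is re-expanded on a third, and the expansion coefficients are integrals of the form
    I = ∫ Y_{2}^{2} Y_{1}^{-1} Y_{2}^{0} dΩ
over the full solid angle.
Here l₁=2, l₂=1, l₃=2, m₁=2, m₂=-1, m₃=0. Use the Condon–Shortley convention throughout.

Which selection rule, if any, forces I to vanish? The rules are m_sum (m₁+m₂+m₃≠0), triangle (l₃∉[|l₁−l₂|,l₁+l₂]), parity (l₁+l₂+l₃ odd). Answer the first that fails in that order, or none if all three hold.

Σmᵢ = 1  ✗
l₃∈[|l₁−l₂|,l₁+l₂]=[1,3], have l₃=2
Σlᵢ = 5 ⇒ odd

m_sum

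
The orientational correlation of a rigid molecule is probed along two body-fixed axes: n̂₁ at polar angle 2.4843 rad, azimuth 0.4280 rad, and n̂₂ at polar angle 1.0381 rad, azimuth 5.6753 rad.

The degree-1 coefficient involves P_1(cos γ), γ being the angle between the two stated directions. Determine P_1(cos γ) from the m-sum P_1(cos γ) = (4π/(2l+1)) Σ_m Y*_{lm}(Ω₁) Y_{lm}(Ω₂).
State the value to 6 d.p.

-0.133746

Term-by-term m-sum for l=1 (normalisation 4π/3 = 4.188790):
  term(m=-1) = 0.03203 + 0.05405j   from Y*(Ω₁)=0.19205 + 0.08761j, Y(Ω₂)=0.24431 + 0.16998j
  term(m=+0) = -0.09598 + 0.00000j   from Y*(Ω₁)=-0.38680 + 0.00000j, Y(Ω₂)=0.24814 + 0.00000j
  term(m=+1) = 0.03203 - 0.05405j   from Y*(Ω₁)=-0.19205 + 0.08761j, Y(Ω₂)=-0.24431 + 0.16998j
Σ over m = -0.03193 + 0.00000j; ×(4π/3) → -0.13375 + 0.00000j. Real part: -0.133746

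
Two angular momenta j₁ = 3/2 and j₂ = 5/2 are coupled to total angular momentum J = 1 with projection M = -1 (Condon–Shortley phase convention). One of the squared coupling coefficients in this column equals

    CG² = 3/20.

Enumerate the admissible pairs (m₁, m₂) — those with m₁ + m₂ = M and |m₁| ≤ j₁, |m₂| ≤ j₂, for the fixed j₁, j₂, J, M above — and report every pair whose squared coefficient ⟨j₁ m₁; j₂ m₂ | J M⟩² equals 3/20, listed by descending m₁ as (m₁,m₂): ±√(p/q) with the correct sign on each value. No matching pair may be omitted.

(-1/2,-1/2): +√(3/20)

Admissible pairs with m₁+m₂ = M = -1: (-3/2,1/2), (-1/2,-1/2), (1/2,-3/2), (3/2,-5/2)
  (m₁,m₂)=(3/2,-5/2): CG² = 1/2, CG = +√(1/2)
  (m₁,m₂)=(1/2,-3/2): CG² = 3/10, CG = −√(3/10)
  (m₁,m₂)=(-1/2,-1/2): CG² = 3/20, CG = +√(3/20)   ← matches the target
  (m₁,m₂)=(-3/2,1/2): CG² = 1/20, CG = −√(1/20)
Pairs with CG² = 3/20: (-1/2,-1/2): +√(3/20)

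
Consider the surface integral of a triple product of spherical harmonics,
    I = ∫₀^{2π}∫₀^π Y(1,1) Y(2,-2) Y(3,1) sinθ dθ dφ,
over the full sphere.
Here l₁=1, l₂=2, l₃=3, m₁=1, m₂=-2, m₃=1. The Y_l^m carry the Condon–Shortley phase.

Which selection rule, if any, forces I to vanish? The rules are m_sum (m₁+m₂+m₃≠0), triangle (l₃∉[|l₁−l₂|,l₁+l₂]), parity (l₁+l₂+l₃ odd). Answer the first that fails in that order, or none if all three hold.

none

Σmᵢ = 0  ✓
l₃∈[|l₁−l₂|,l₁+l₂]=[1,3], have l₃=3  ✓
Σlᵢ = 6 ⇒ even  ✓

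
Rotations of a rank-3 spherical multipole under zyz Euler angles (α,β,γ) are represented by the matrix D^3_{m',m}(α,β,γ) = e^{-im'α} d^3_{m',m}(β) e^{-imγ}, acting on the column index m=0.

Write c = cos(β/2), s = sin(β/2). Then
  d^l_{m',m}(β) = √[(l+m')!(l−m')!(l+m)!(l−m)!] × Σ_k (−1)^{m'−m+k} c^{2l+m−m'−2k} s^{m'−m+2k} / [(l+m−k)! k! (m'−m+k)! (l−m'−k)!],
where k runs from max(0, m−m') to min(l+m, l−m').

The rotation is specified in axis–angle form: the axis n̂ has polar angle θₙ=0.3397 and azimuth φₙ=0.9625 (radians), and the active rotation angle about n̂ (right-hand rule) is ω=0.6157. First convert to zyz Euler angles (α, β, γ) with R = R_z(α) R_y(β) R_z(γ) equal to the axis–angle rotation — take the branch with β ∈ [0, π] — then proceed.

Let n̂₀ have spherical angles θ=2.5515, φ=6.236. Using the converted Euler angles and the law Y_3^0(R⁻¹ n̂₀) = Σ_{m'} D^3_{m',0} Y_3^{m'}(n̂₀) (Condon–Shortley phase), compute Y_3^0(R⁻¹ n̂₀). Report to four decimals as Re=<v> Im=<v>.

Re=0.1334 Im=0.0000

Axis–angle → zyz. n̂ = (sinθₙcosφₙ, sinθₙsinφₙ, cosθₙ) = (+0.190416, +0.273435, +0.942855), ω = 0.6157.
R = I cosω + sinω [n̂]ₓ + (1−cosω) n̂n̂ᵀ gives
  R = [+0.823028, -0.534966, +0.190885; +0.554088, +0.830099, -0.062629; -0.124949, +0.157313, +0.979612]
β = atan2(√(R₁₃²+R₂₃²), R₃₃) = 0.202273; α = atan2(R₂₃, R₁₃) mod 2π = 5.966152; γ = atan2(R₃₂, −R₃₁) mod 2π = 0.899559
Need the full column D^3_{m',0} for m'=−3..3 at α=5.9662, β=0.2023, γ=0.8996.
cos(β/2)=0.994890, sin(β/2)=0.100964
d^3_{-3,0}: single k=3 term ⇒ +0.004533;  D = +0.002632-0.003690i
d^3_{-2,0}: k∈[2..3] ⇒ +0.054701 -0.000563 = +0.054138;  D = +0.043615-0.032073i
d^3_{-1,0}: k∈[1..3] ⇒ +0.340906 -0.010533 +0.000036 = +0.330409;  D = +0.313943-0.103005i
d^3_{0,0}: k∈[0..3] ⇒ +0.969729 -0.089883 +0.000926 -0.000001 = +0.880771;  D = +0.880771+0.000000i
d^3_{1,0}: k∈[0..2] ⇒ -0.340906 +0.010533 -0.000036 = -0.330409;  D = -0.313943-0.103005i
d^3_{2,0}: k∈[0..1] ⇒ +0.054701 -0.000563 = +0.054138;  D = +0.043615+0.032073i
d^3_{3,0}: single k=0 term ⇒ -0.004533;  D = -0.002632-0.003690i
Y_3^{m'}(θ=2.5515,φ=6.236) and Σ D·Y over m':
  (+0.0026-0.0037i)·(+0.0712+0.0101i)  (+0.0436-0.0321i)·(-0.2617-0.0248i)  (+0.3139-0.1030i)·(+0.4404+0.0208i)  (+0.8808+0.0000i)·(-0.1401+0.0000i)  (-0.3139-0.1030i)·(-0.4404+0.0208i)  (+0.0436+0.0321i)·(-0.2617+0.0248i)  (-0.0026-0.0037i)·(-0.0712+0.0101i)
Y_3^0(R⁻¹ n̂) = +0.133444+0.000000i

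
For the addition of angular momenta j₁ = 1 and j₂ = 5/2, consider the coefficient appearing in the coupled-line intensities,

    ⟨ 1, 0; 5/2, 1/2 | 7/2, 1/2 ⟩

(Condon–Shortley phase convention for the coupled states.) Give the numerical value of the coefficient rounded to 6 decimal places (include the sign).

triangle: 0!·2!·5!/8! = 240/40320
(j±m)!: 1!·1!·3!·2!·4!·3! = 1728
prefactor² = (2J+1)·Δ·N² = 576/7
  k=0: +1/(0!·0!·1!·3!·1!·2!) = 1/12
Σ = 1/12  ⇒  CG² = 576/7·(1/12)² = 4/7
CG = +√(4/7) = +0.755929

+0.755929  (= +√(4/7))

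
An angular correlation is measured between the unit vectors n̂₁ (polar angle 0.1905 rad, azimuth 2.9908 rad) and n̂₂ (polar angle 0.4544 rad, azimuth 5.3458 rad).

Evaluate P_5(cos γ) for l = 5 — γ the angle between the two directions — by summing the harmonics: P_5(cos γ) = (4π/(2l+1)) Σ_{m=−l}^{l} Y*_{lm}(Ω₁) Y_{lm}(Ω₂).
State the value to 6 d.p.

-0.359872

Expand P_5 via completeness: Σ_{m} conj(Y_{5,m}) at Ω₁ times Y_{5,m} at Ω₂ —
  m=-5: (-0.00008 + 0.00008j) × (-0.00019 - 0.00756j) = 0.00000 + 0.00000j  (running Σ = 0.00000 + 0.00000j)
  m=-4: (0.00153 - 0.00105j) × (-0.04018 - 0.02796j) = -0.00009 - 0.00000j  (running Σ = -0.00009 + 0.00000j)
  m=-3: (-0.01622 + 0.00788j) × (-0.17345 + 0.05930j) = 0.00235 - 0.00233j  (running Σ = 0.00226 - 0.00233j)
  m=-2: (0.10781 - 0.03354j) × (-0.12487 + 0.39806j) = -0.00011 + 0.04710j  (running Σ = 0.00214 + 0.04478j)
  m=-1: (-0.42108 + 0.06398j) × (0.28167 + 0.38356j) = -0.14315 - 0.14349j  (running Σ = -0.14101 - 0.09871j)
  m=0: (0.69741 + 0.00000j) × (-0.04732 + 0.00000j) = -0.03300 + 0.00000j  (running Σ = -0.17401 - 0.09871j)
  m=1: (0.42108 + 0.06398j) × (-0.28167 + 0.38356j) = -0.14315 + 0.14349j  (running Σ = -0.31716 + 0.04478j)
  m=2: (0.10781 + 0.03354j) × (-0.12487 - 0.39806j) = -0.00011 - 0.04710j  (running Σ = -0.31727 - 0.00233j)
  m=3: (0.01622 + 0.00788j) × (0.17345 + 0.05930j) = 0.00235 + 0.00233j  (running Σ = -0.31492 + 0.00000j)
  m=4: (0.00153 + 0.00105j) × (-0.04018 + 0.02796j) = -0.00009 + 0.00000j  (running Σ = -0.31501 + 0.00000j)
  m=5: (0.00008 + 0.00008j) × (0.00019 - 0.00756j) = 0.00000 - 0.00000j  (running Σ = -0.31501 - 0.00000j)
Total Σ_m = -0.31501 - 0.00000j. Multiply by 1.142397: -0.35987 - 0.00000j. P_5(cos γ) = -0.359872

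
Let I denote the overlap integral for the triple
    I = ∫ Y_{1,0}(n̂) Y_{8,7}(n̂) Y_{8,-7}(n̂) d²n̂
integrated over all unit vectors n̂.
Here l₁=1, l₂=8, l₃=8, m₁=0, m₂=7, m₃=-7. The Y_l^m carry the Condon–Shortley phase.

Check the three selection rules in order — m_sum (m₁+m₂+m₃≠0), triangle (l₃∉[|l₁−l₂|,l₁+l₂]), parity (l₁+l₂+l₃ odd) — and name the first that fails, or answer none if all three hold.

Σmᵢ = 0  ✓
l₃∈[|l₁−l₂|,l₁+l₂]=[7,9], have l₃=8  ✓
Σlᵢ = 17 ⇒ odd  ✗

parity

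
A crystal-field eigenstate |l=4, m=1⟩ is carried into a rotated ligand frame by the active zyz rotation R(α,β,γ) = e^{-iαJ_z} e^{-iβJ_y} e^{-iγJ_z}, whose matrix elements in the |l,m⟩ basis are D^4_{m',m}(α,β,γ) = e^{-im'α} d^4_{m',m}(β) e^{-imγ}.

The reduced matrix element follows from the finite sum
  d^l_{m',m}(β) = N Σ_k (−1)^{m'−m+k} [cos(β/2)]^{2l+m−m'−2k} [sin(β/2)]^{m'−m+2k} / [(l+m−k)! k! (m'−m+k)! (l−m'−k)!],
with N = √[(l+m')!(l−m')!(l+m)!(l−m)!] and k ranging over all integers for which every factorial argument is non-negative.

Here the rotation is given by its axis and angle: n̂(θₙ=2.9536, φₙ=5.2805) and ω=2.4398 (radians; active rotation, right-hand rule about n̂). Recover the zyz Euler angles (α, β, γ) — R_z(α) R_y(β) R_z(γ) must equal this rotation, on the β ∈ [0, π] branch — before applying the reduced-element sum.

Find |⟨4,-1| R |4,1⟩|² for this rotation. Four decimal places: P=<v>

Axis–angle → zyz. n̂ = (sinθₙcosφₙ, sinθₙsinφₙ, cosθₙ) = (+0.100553, -0.157531, -0.982381), ω = 2.4398.
R = I cosω + sinω [n̂]ₓ + (1−cosω) n̂n̂ᵀ gives
  R = [-0.745854, +0.606276, -0.275919; -0.662150, -0.719919, +0.208024; -0.072519, +0.337856, +0.938400]
β = atan2(√(R₁₃²+R₂₃²), R₃₃) = 0.352826; α = atan2(R₂₃, R₁₃) mod 2π = 2.495581; γ = atan2(R₃₂, −R₃₁) mod 2π = 1.359359
Split into d^4_{-1,1}(β=0.3528) × two z-phases.
Half-angle: c=0.984480, s=0.175499. N=√(6·120·120·6)=720.000000
k∈{2,3,4,5} keeps every argument non-negative
  k=2: (−1)^0·720.0000/(72)·0.9845^6·0.1755^2 = +0.280408
  k=3: (−1)^1·720.0000/(24)·0.9845^4·0.1755^4 = -0.026733
  k=4: (−1)^2·720.0000/(48)·0.9845^2·0.1755^6 = +0.000425
  k=5: (−1)^3·720.0000/(720)·0.9845^0·0.1755^8 = -0.000001
d^4_{-1,1}(0.3528) = +0.280408 -0.026733 +0.000425 -0.000001 = +0.254099
|D^4_{-1,1}|² = |d^4_{-1,1}(β)|² = (+0.254099)² = 0.064566 (the z-rotation phases have unit modulus)

P=0.0646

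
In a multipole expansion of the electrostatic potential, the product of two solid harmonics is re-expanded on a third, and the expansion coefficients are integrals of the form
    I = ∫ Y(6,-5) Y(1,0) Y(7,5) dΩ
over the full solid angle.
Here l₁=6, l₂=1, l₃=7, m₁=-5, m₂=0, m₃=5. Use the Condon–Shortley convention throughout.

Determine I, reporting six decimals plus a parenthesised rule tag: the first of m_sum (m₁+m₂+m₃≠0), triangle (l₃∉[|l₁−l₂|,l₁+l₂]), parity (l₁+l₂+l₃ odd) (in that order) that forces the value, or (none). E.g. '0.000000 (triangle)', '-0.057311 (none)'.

Rules hold: Σm=0, L=14 even, 5≤7≤7.
N = 13·3·15 = 585
Δ = 0!·12!·2!/15! = 1/1365
Racah Σ t=0..0: t=0:+1/518400 = 1/518400
⇒ 3j(6 1 7; 0 0 0)² = 7/195, sgn -1
Racah Σ t=0..0: t=0:+1/39916800 = 1/39916800
⇒ 3j(6 1 7; -5 0 5)² = 8/455, sgn +1
4πI² = N·(3j₀)²·(3jₘ)² = 24/65
I = -1·√(0.369231/4π) = -0.17141310
No selection rule forces the value: the integral is nonzero (none).

-0.171413 (none)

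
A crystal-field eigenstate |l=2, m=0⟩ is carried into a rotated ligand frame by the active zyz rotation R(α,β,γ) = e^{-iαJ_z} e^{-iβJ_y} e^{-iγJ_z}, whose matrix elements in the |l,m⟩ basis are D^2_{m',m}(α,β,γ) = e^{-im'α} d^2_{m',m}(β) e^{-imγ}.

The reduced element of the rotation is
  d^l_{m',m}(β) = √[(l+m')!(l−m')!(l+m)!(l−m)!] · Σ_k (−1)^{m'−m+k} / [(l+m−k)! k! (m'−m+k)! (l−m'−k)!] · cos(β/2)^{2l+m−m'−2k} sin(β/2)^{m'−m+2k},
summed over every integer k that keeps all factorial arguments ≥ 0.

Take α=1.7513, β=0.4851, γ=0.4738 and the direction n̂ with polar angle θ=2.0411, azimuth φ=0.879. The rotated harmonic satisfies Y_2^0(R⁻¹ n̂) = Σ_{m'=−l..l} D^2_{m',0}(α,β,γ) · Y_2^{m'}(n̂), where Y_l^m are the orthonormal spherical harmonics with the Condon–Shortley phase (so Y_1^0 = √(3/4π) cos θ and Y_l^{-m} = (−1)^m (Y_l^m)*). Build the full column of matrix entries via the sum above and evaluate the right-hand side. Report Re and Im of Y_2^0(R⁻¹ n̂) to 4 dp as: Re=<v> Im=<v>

Need the full column D^2_{m',0} for m'=−2..2 at α=1.7513, β=0.4851, γ=0.4738.
cos(β/2)=0.970729, sin(β/2)=0.240179
d^2_{-2,0}: single k=2 term ⇒ +0.133150;  D = -0.124567-0.047031i
d^2_{-1,0}: k∈[1..2] ⇒ +0.538151 -0.032944 = +0.505206;  D = -0.090697+0.496999i
d^2_{0,0}: k∈[0..2] ⇒ +0.887956 -0.217433 +0.003328 = +0.673851;  D = +0.673851+0.000000i
d^2_{1,0}: k∈[0..1] ⇒ -0.538151 +0.032944 = -0.505206;  D = +0.090697+0.496999i
d^2_{2,0}: single k=0 term ⇒ +0.133150;  D = -0.124567+0.047031i
Y_2^{m'}(θ=2.0411,φ=0.879) and Σ D·Y over m':
  (-0.1246-0.0470i)·(-0.0571-0.3016i)  (-0.0907+0.4970i)·(-0.1991+0.2403i)  (+0.6739+0.0000i)·(-0.1211+0.0000i)  (+0.0907+0.4970i)·(+0.1991+0.2403i)  (-0.1246+0.0470i)·(-0.0571+0.3016i)
Y_2^0(R⁻¹ n̂) = -0.298511-0.000000i

Re=-0.2985 Im=0.0000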